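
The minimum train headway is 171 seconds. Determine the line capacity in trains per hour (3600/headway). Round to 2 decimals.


Capacity = 3600 / headway
Capacity = 3600 / 171
Capacity = 21.05 trains/hour

21.05


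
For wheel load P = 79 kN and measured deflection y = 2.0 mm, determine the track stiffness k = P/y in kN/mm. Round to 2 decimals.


Track stiffness k = P / y
k = 79 / 2.0
k = 39.50 kN/mm

39.50


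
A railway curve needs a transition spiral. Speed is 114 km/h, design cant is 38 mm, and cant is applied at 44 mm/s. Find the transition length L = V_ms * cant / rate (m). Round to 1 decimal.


Convert speed: V = 114 / 3.6 = 31.6667 m/s
L = 31.6667 * 38 / 44
L = 1203.3333 / 44
L = 27.3 m

27.3


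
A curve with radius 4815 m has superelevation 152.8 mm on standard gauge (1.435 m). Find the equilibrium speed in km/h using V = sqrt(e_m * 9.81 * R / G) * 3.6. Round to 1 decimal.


Convert cant: e = 152.8 mm = 0.1528 m
V_ms = sqrt(0.1528 * 9.81 * 4815 / 1.435)
V_ms = sqrt(5029.638272) = 70.9199 m/s
V = 70.9199 * 3.6 = 255.3 km/h

255.3


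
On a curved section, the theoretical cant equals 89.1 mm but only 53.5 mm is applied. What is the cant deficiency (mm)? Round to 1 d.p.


Cant deficiency = equilibrium cant - actual cant
CD = 89.1 - 53.5
CD = 35.6 mm

35.6


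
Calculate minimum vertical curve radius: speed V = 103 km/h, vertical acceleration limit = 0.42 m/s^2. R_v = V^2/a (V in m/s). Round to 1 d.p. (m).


Convert speed: V = 103 / 3.6 = 28.6111 m/s
V^2 = 818.5957 m^2/s^2
R_v = 818.5957 / 0.42
R_v = 1949.0 m

1949.0


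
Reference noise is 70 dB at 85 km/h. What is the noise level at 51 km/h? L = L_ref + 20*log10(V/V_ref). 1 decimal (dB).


V/V_ref = 51 / 85 = 0.6
log10(0.6) = -0.221849
20 * -0.221849 = -4.437
L = 70 + -4.437 = 65.6 dB

65.6


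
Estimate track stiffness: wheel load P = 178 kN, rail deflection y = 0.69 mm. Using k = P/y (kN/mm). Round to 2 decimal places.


Track stiffness k = P / y
k = 178 / 0.69
k = 257.97 kN/mm

257.97


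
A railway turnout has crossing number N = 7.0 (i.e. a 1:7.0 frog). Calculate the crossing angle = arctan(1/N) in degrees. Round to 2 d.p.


1/N = 1/7.0 = 0.142857
angle = arctan(0.142857) = 0.141897 rad
angle = 0.141897 * 180/pi = 8.13 degrees

8.13


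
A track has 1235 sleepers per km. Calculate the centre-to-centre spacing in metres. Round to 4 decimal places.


Spacing = 1000 m / number of sleepers
Spacing = 1000 / 1235
Spacing = 0.8097 m

0.8097


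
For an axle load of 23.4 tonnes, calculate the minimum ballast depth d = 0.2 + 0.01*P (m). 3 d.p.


d = 0.2 + 0.01 * 23.4
d = 0.2 + 0.234
d = 0.434 m

0.434


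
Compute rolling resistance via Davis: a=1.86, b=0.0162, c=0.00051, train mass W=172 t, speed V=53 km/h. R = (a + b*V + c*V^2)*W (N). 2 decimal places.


b*V = 0.0162 * 53 = 0.8586
c*V^2 = 0.00051 * 2809 = 1.43259
R_per_t = 1.86 + 0.8586 + 1.43259 = 4.15119 N/t
R_total = 4.15119 * 172 = 714.00 N

714.00


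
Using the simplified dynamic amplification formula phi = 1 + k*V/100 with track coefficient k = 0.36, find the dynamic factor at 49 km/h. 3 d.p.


phi = 1 + k * V / 100
phi = 1 + 0.36 * 49 / 100
phi = 1 + 0.1764
phi = 1.176

1.176


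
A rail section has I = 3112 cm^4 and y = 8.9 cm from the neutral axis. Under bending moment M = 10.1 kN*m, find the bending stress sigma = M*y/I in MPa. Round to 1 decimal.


Convert units:
M = 10.1 kN*m = 10100000 N*mm
y = 8.9 cm = 89 mm
I = 3112 cm^4 = 31120000 mm^4
sigma = 10100000 * 89 / 31120000
sigma = 28.9 MPa

28.9


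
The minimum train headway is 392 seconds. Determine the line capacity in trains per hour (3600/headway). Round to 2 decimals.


Capacity = 3600 / headway
Capacity = 3600 / 392
Capacity = 9.18 trains/hour

9.18


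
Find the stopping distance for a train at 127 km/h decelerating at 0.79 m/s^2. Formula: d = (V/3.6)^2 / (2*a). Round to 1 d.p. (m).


Convert speed: V = 127 / 3.6 = 35.2778 m/s
V^2 = 1244.5216
d = 1244.5216 / (2 * 0.79)
d = 1244.5216 / 1.58
d = 787.7 m

787.7


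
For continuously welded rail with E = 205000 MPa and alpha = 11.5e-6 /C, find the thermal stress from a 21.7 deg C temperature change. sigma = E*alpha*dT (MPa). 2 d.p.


sigma = E * alpha * dT
sigma = 205000 * 11.5e-6 * 21.7
sigma = 2.3575 * 21.7
sigma = 51.16 MPa

51.16


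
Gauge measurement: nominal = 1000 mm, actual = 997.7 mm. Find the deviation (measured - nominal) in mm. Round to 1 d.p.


Deviation = measured - nominal
Deviation = 997.7 - 1000
Deviation = -2.3 mm

-2.3


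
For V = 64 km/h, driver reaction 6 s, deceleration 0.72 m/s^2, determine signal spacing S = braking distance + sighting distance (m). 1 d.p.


V = 64 / 3.6 = 17.7778 m/s
Braking distance = 17.7778^2 / (2*0.72) = 219.4787 m
Sighting distance = 17.7778 * 6 = 106.6667 m
S = 219.4787 + 106.6667 = 326.1 m

326.1


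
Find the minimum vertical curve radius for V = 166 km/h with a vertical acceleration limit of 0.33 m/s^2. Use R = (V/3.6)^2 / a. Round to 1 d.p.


Convert speed: V = 166 / 3.6 = 46.1111 m/s
V^2 = 2126.2346 m^2/s^2
R_v = 2126.2346 / 0.33
R_v = 6443.1 m

6443.1


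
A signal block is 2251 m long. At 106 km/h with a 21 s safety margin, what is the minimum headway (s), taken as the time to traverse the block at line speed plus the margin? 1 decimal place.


V = 106 / 3.6 = 29.4444 m/s
Block traversal time = 2251 / 29.4444 = 76.4491 s
Headway = 76.4491 + 21
Headway = 97.4 s

97.4


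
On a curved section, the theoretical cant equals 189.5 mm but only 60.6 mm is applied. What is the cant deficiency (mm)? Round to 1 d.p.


Cant deficiency = equilibrium cant - actual cant
CD = 189.5 - 60.6
CD = 128.9 mm

128.9


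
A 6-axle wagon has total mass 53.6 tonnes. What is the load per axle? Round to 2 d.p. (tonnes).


Load per axle = total weight / number of axles
Load = 53.6 / 6
Load = 8.93 tonnes

8.93


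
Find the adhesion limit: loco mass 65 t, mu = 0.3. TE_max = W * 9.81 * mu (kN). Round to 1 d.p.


TE_max = W * g * mu
TE_max = 65 * 9.81 * 0.3
TE_max = 637.65 * 0.3
TE_max = 191.3 kN

191.3


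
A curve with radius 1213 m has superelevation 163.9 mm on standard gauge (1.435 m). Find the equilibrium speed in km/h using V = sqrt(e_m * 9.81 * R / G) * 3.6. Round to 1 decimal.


Convert cant: e = 163.9 mm = 0.1639 m
V_ms = sqrt(0.1639 * 9.81 * 1213 / 1.435)
V_ms = sqrt(1359.11705) = 36.8662 m/s
V = 36.8662 * 3.6 = 132.7 km/h

132.7


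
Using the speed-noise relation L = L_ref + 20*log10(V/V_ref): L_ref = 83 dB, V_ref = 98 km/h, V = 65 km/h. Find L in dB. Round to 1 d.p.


V/V_ref = 65 / 98 = 0.663265
log10(0.663265) = -0.178313
20 * -0.178313 = -3.5663
L = 83 + -3.5663 = 79.4 dB

79.4


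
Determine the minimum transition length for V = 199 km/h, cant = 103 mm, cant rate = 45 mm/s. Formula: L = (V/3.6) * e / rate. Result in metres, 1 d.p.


Convert speed: V = 199 / 3.6 = 55.2778 m/s
L = 55.2778 * 103 / 45
L = 5693.6111 / 45
L = 126.5 m

126.5


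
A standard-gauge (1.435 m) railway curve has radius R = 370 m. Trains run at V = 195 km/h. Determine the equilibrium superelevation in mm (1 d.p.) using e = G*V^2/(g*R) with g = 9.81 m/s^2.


Convert speed: V = 195 / 3.6 = 54.1667 m/s
Apply formula: e = 1.435 * 54.1667^2 / (9.81 * 370)
e = 1.435 * 2934.0278 / 3629.7
e = 1.159966 m = 1160.0 mm

1160.0


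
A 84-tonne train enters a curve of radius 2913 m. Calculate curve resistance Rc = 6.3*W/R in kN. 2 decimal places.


Rc = 6.3 * W / R
Rc = 6.3 * 84 / 2913
Rc = 529.2 / 2913
Rc = 0.18 kN

0.18


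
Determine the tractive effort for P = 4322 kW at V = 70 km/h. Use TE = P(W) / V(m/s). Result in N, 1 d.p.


Convert: P = 4322 kW = 4322000 W
V = 70 / 3.6 = 19.4444 m/s
TE = 4322000 / 19.4444
TE = 222274.3 N

222274.3


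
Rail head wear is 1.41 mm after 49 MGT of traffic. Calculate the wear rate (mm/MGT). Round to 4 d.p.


Wear rate = total wear / cumulative tonnage
Rate = 1.41 / 49
Rate = 0.0288 mm/MGT

0.0288


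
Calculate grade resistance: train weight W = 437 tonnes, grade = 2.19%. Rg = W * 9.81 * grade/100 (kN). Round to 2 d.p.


Rg = W * 9.81 * grade / 100
Rg = 437 * 9.81 * 2.19 / 100
Rg = 4286.97 * 0.0219
Rg = 93.88 kN

93.88


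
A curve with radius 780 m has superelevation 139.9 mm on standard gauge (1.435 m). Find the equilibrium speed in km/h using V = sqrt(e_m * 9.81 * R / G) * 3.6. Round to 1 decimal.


Convert cant: e = 139.9 mm = 0.1399 m
V_ms = sqrt(0.1399 * 9.81 * 780 / 1.435)
V_ms = sqrt(745.983847) = 27.3127 m/s
V = 27.3127 * 3.6 = 98.3 km/h

98.3


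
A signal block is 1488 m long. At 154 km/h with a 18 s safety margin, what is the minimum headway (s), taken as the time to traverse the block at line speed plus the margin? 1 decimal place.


V = 154 / 3.6 = 42.7778 m/s
Block traversal time = 1488 / 42.7778 = 34.7844 s
Headway = 34.7844 + 18
Headway = 52.8 s

52.8


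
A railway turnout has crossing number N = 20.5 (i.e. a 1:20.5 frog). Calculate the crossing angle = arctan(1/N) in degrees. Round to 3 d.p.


1/N = 1/20.5 = 0.04878
angle = arctan(0.04878) = 0.048742 rad
angle = 0.048742 * 180/pi = 2.793 degrees

2.793


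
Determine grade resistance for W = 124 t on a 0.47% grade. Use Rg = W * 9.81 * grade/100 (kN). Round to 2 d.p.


Rg = W * 9.81 * grade / 100
Rg = 124 * 9.81 * 0.47 / 100
Rg = 1216.44 * 0.0047
Rg = 5.72 kN

5.72


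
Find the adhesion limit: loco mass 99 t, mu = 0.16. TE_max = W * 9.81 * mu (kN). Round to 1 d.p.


TE_max = W * g * mu
TE_max = 99 * 9.81 * 0.16
TE_max = 971.19 * 0.16
TE_max = 155.4 kN

155.4


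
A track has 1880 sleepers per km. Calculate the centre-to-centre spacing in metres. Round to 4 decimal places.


Spacing = 1000 m / number of sleepers
Spacing = 1000 / 1880
Spacing = 0.5319 m

0.5319


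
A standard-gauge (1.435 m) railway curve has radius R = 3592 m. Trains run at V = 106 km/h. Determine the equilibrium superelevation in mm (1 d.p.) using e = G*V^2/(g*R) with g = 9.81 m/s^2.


Convert speed: V = 106 / 3.6 = 29.4444 m/s
Apply formula: e = 1.435 * 29.4444^2 / (9.81 * 3592)
e = 1.435 * 866.9753 / 35237.52
e = 0.035306 m = 35.3 mm

35.3


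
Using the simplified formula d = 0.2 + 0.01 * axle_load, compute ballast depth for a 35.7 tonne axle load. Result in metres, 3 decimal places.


d = 0.2 + 0.01 * 35.7
d = 0.2 + 0.357
d = 0.557 m

0.557


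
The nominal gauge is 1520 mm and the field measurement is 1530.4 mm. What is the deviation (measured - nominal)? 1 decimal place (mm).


Deviation = measured - nominal
Deviation = 1530.4 - 1520
Deviation = 10.4 mm

10.4


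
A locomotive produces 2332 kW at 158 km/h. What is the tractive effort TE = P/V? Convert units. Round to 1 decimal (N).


Convert: P = 2332 kW = 2332000 W
V = 158 / 3.6 = 43.8889 m/s
TE = 2332000 / 43.8889
TE = 53134.2 N

53134.2


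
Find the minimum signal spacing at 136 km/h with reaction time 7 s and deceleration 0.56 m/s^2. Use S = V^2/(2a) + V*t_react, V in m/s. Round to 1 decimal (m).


V = 136 / 3.6 = 37.7778 m/s
Braking distance = 37.7778^2 / (2*0.56) = 1274.2504 m
Sighting distance = 37.7778 * 7 = 264.4444 m
S = 1274.2504 + 264.4444 = 1538.7 m

1538.7


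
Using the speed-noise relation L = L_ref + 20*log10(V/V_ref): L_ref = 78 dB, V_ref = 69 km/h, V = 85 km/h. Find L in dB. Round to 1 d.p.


V/V_ref = 85 / 69 = 1.231884
log10(1.231884) = 0.09057
20 * 0.09057 = 1.8114
L = 78 + 1.8114 = 79.8 dB

79.8


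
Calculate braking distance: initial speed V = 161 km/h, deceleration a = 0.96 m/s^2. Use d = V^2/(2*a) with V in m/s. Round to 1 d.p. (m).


Convert speed: V = 161 / 3.6 = 44.7222 m/s
V^2 = 2000.0772
d = 2000.0772 / (2 * 0.96)
d = 2000.0772 / 1.92
d = 1041.7 m

1041.7


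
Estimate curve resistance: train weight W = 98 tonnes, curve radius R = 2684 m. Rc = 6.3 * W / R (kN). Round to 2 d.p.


Rc = 6.3 * W / R
Rc = 6.3 * 98 / 2684
Rc = 617.4 / 2684
Rc = 0.23 kN

0.23


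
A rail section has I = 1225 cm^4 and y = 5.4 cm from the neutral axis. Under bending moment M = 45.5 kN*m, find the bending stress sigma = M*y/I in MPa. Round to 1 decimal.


Convert units:
M = 45.5 kN*m = 45500000 N*mm
y = 5.4 cm = 54 mm
I = 1225 cm^4 = 12250000 mm^4
sigma = 45500000 * 54 / 12250000
sigma = 200.6 MPa

200.6


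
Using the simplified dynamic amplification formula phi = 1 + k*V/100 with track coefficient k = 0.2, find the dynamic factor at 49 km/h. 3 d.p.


phi = 1 + k * V / 100
phi = 1 + 0.2 * 49 / 100
phi = 1 + 0.098
phi = 1.098

1.098


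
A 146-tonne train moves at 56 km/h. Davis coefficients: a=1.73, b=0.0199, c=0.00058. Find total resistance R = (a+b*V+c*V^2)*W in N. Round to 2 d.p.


b*V = 0.0199 * 56 = 1.1144
c*V^2 = 0.00058 * 3136 = 1.81888
R_per_t = 1.73 + 1.1144 + 1.81888 = 4.66328 N/t
R_total = 4.66328 * 146 = 680.84 N

680.84


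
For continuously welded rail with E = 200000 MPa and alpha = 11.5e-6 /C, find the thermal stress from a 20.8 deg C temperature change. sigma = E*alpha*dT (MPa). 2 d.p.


sigma = E * alpha * dT
sigma = 200000 * 11.5e-6 * 20.8
sigma = 2.3 * 20.8
sigma = 47.84 MPa

47.84


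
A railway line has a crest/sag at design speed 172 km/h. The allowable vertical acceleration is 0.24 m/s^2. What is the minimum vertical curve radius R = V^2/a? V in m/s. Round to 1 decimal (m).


Convert speed: V = 172 / 3.6 = 47.7778 m/s
V^2 = 2282.716 m^2/s^2
R_v = 2282.716 / 0.24
R_v = 9511.3 m

9511.3


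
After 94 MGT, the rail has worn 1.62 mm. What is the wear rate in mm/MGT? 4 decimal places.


Wear rate = total wear / cumulative tonnage
Rate = 1.62 / 94
Rate = 0.0172 mm/MGT

0.0172


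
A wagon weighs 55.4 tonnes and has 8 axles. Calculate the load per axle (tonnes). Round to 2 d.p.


Load per axle = total weight / number of axles
Load = 55.4 / 8
Load = 6.93 tonnes

6.93


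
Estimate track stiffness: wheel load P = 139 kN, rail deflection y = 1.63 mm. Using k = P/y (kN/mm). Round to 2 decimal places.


Track stiffness k = P / y
k = 139 / 1.63
k = 85.28 kN/mm

85.28


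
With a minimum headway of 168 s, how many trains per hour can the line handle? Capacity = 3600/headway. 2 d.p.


Capacity = 3600 / headway
Capacity = 3600 / 168
Capacity = 21.43 trains/hour

21.43


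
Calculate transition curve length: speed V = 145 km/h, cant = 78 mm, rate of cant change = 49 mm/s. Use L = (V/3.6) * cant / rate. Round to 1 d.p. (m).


Convert speed: V = 145 / 3.6 = 40.2778 m/s
L = 40.2778 * 78 / 49
L = 3141.6667 / 49
L = 64.1 m

64.1


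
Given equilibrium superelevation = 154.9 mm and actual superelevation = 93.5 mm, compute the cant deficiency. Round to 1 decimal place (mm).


Cant deficiency = equilibrium cant - actual cant
CD = 154.9 - 93.5
CD = 61.4 mm

61.4


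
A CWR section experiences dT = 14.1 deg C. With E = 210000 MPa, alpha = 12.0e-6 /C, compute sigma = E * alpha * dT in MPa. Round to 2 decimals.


sigma = E * alpha * dT
sigma = 210000 * 12.0e-6 * 14.1
sigma = 2.52 * 14.1
sigma = 35.53 MPa

35.53


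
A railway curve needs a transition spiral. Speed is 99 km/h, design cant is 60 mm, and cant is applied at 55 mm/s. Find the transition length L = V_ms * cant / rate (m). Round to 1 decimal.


Convert speed: V = 99 / 3.6 = 27.5 m/s
L = 27.5 * 60 / 55
L = 1650.0 / 55
L = 30.0 m

30.0


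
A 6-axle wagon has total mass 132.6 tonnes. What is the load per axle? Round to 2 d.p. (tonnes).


Load per axle = total weight / number of axles
Load = 132.6 / 6
Load = 22.10 tonnes

22.10


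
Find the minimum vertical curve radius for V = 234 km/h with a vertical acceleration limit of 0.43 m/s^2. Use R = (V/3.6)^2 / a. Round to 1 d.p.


Convert speed: V = 234 / 3.6 = 65.0 m/s
V^2 = 4225.0 m^2/s^2
R_v = 4225.0 / 0.43
R_v = 9825.6 m

9825.6


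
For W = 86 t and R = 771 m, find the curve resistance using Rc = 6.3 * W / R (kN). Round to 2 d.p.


Rc = 6.3 * W / R
Rc = 6.3 * 86 / 771
Rc = 541.8 / 771
Rc = 0.70 kN

0.70


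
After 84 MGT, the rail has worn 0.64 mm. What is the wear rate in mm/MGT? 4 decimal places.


Wear rate = total wear / cumulative tonnage
Rate = 0.64 / 84
Rate = 0.0076 mm/MGT

0.0076


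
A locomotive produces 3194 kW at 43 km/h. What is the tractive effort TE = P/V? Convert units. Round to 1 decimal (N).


Convert: P = 3194 kW = 3194000 W
V = 43 / 3.6 = 11.9444 m/s
TE = 3194000 / 11.9444
TE = 267404.7 N

267404.7


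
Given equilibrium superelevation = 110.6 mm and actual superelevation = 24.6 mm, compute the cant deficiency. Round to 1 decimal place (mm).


Cant deficiency = equilibrium cant - actual cant
CD = 110.6 - 24.6
CD = 86.0 mm

86.0


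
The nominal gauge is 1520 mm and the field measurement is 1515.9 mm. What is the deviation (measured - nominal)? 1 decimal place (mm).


Deviation = measured - nominal
Deviation = 1515.9 - 1520
Deviation = -4.1 mm

-4.1


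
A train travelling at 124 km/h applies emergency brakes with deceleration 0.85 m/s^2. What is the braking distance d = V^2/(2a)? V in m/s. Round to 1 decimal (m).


Convert speed: V = 124 / 3.6 = 34.4444 m/s
V^2 = 1186.4198
d = 1186.4198 / (2 * 0.85)
d = 1186.4198 / 1.7
d = 697.9 m

697.9


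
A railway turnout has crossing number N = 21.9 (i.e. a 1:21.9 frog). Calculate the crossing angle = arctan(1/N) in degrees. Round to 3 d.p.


1/N = 1/21.9 = 0.045662
angle = arctan(0.045662) = 0.04563 rad
angle = 0.04563 * 180/pi = 2.614 degrees

2.614


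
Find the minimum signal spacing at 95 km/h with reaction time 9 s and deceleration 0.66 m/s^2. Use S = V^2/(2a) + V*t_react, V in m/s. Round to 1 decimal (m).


V = 95 / 3.6 = 26.3889 m/s
Braking distance = 26.3889^2 / (2*0.66) = 527.5556 m
Sighting distance = 26.3889 * 9 = 237.5 m
S = 527.5556 + 237.5 = 765.1 m

765.1


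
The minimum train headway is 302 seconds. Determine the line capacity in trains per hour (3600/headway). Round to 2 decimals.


Capacity = 3600 / headway
Capacity = 3600 / 302
Capacity = 11.92 trains/hour

11.92


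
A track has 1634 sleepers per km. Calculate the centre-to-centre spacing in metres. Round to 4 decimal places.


Spacing = 1000 m / number of sleepers
Spacing = 1000 / 1634
Spacing = 0.6120 m

0.6120


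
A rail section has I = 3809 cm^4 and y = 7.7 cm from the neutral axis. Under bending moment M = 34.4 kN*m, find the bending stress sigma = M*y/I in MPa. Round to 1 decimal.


Convert units:
M = 34.4 kN*m = 34400000 N*mm
y = 7.7 cm = 77 mm
I = 3809 cm^4 = 38090000 mm^4
sigma = 34400000 * 77 / 38090000
sigma = 69.5 MPa

69.5


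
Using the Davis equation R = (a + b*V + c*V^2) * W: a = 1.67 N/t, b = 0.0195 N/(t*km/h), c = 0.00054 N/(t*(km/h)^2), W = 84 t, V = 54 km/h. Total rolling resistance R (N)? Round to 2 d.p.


b*V = 0.0195 * 54 = 1.053
c*V^2 = 0.00054 * 2916 = 1.57464
R_per_t = 1.67 + 1.053 + 1.57464 = 4.29764 N/t
R_total = 4.29764 * 84 = 361.00 N

361.00


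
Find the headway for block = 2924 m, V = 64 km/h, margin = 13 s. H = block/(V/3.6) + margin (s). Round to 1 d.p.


V = 64 / 3.6 = 17.7778 m/s
Block traversal time = 2924 / 17.7778 = 164.475 s
Headway = 164.475 + 13
Headway = 177.5 s

177.5


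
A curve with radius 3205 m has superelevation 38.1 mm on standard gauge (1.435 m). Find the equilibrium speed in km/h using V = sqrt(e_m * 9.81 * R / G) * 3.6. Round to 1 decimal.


Convert cant: e = 38.1 mm = 0.0381 m
V_ms = sqrt(0.0381 * 9.81 * 3205 / 1.435)
V_ms = sqrt(834.77631) = 28.8925 m/s
V = 28.8925 * 3.6 = 104.0 km/h

104.0


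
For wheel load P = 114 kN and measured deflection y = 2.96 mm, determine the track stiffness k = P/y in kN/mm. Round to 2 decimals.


Track stiffness k = P / y
k = 114 / 2.96
k = 38.51 kN/mm

38.51


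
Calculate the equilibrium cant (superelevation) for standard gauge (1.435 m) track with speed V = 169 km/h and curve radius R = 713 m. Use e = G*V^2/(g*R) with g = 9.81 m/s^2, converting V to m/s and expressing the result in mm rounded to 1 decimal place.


Convert speed: V = 169 / 3.6 = 46.9444 m/s
Apply formula: e = 1.435 * 46.9444^2 / (9.81 * 713)
e = 1.435 * 2203.7809 / 6994.53
e = 0.452128 m = 452.1 mm

452.1


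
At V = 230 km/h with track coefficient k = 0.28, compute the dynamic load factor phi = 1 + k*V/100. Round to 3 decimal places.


phi = 1 + k * V / 100
phi = 1 + 0.28 * 230 / 100
phi = 1 + 0.644
phi = 1.644

1.644


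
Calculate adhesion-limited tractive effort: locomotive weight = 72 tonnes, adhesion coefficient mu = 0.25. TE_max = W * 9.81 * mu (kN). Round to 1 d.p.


TE_max = W * g * mu
TE_max = 72 * 9.81 * 0.25
TE_max = 706.32 * 0.25
TE_max = 176.6 kN

176.6


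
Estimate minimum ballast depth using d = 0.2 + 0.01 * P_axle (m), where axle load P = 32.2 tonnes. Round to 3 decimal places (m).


d = 0.2 + 0.01 * 32.2
d = 0.2 + 0.322
d = 0.522 m

0.522


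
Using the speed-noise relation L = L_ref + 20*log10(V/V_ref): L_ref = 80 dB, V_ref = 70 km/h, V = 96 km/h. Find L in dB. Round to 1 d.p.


V/V_ref = 96 / 70 = 1.371429
log10(1.371429) = 0.137173
20 * 0.137173 = 2.7435
L = 80 + 2.7435 = 82.7 dB

82.7


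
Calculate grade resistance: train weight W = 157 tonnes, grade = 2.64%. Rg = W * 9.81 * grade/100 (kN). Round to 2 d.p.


Rg = W * 9.81 * grade / 100
Rg = 157 * 9.81 * 2.64 / 100
Rg = 1540.17 * 0.0264
Rg = 40.66 kN

40.66


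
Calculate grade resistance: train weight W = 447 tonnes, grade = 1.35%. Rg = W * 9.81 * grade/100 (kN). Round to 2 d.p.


Rg = W * 9.81 * grade / 100
Rg = 447 * 9.81 * 1.35 / 100
Rg = 4385.07 * 0.0135
Rg = 59.20 kN

59.20


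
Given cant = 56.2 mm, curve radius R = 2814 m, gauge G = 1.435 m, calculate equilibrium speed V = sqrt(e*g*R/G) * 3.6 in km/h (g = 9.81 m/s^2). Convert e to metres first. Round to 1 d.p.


Convert cant: e = 56.2 mm = 0.0562 m
V_ms = sqrt(0.0562 * 9.81 * 2814 / 1.435)
V_ms = sqrt(1081.128995) = 32.8805 m/s
V = 32.8805 * 3.6 = 118.4 km/h

118.4


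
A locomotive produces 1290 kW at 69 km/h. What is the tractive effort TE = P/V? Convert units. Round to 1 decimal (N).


Convert: P = 1290 kW = 1290000 W
V = 69 / 3.6 = 19.1667 m/s
TE = 1290000 / 19.1667
TE = 67304.3 N

67304.3


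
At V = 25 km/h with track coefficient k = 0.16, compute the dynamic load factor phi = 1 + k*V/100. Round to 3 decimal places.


phi = 1 + k * V / 100
phi = 1 + 0.16 * 25 / 100
phi = 1 + 0.04
phi = 1.040

1.040


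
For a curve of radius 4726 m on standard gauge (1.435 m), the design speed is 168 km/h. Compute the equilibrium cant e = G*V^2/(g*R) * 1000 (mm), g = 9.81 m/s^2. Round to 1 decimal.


Convert speed: V = 168 / 3.6 = 46.6667 m/s
Apply formula: e = 1.435 * 46.6667^2 / (9.81 * 4726)
e = 1.435 * 2177.7778 / 46362.06
e = 0.067407 m = 67.4 mm

67.4


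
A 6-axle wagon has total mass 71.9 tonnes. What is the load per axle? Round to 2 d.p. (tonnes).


Load per axle = total weight / number of axles
Load = 71.9 / 6
Load = 11.98 tonnes

11.98


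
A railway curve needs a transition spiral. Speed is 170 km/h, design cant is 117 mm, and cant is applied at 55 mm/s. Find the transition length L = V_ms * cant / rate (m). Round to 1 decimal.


Convert speed: V = 170 / 3.6 = 47.2222 m/s
L = 47.2222 * 117 / 55
L = 5525.0 / 55
L = 100.5 m

100.5


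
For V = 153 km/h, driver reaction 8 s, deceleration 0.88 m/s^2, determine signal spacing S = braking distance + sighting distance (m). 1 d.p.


V = 153 / 3.6 = 42.5 m/s
Braking distance = 42.5^2 / (2*0.88) = 1026.2784 m
Sighting distance = 42.5 * 8 = 340.0 m
S = 1026.2784 + 340.0 = 1366.3 m

1366.3


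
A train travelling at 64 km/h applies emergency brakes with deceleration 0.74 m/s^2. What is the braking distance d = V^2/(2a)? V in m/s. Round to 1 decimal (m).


Convert speed: V = 64 / 3.6 = 17.7778 m/s
V^2 = 316.0494
d = 316.0494 / (2 * 0.74)
d = 316.0494 / 1.48
d = 213.5 m

213.5


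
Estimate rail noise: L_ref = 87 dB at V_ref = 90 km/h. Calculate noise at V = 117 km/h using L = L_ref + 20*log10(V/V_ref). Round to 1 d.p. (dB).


V/V_ref = 117 / 90 = 1.3
log10(1.3) = 0.113943
20 * 0.113943 = 2.2789
L = 87 + 2.2789 = 89.3 dB

89.3


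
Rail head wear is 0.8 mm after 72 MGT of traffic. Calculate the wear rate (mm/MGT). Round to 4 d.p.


Wear rate = total wear / cumulative tonnage
Rate = 0.8 / 72
Rate = 0.0111 mm/MGT

0.0111


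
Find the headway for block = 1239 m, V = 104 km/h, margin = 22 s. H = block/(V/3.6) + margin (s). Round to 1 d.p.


V = 104 / 3.6 = 28.8889 m/s
Block traversal time = 1239 / 28.8889 = 42.8885 s
Headway = 42.8885 + 22
Headway = 64.9 s

64.9


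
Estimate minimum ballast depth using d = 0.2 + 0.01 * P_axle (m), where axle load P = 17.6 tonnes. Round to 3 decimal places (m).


d = 0.2 + 0.01 * 17.6
d = 0.2 + 0.176
d = 0.376 m

0.376


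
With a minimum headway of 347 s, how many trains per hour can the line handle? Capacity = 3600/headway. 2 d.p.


Capacity = 3600 / headway
Capacity = 3600 / 347
Capacity = 10.37 trains/hour

10.37


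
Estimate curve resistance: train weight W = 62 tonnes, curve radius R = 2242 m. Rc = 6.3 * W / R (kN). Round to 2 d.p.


Rc = 6.3 * W / R
Rc = 6.3 * 62 / 2242
Rc = 390.6 / 2242
Rc = 0.17 kN

0.17


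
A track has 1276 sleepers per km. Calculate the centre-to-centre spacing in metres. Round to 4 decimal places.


Spacing = 1000 m / number of sleepers
Spacing = 1000 / 1276
Spacing = 0.7837 m

0.7837


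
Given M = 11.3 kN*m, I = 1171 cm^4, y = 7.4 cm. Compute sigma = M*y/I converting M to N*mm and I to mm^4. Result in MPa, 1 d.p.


Convert units:
M = 11.3 kN*m = 11300000 N*mm
y = 7.4 cm = 74 mm
I = 1171 cm^4 = 11710000 mm^4
sigma = 11300000 * 74 / 11710000
sigma = 71.4 MPa

71.4


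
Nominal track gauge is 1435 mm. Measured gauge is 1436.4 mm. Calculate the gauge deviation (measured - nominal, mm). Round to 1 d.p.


Deviation = measured - nominal
Deviation = 1436.4 - 1435
Deviation = 1.4 mm

1.4


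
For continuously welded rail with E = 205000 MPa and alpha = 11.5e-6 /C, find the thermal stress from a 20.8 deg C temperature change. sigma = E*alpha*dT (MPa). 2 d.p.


sigma = E * alpha * dT
sigma = 205000 * 11.5e-6 * 20.8
sigma = 2.3575 * 20.8
sigma = 49.04 MPa

49.04


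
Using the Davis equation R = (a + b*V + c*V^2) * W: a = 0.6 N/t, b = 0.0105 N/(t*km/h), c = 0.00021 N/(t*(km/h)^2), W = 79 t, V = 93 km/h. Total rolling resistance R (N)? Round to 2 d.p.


b*V = 0.0105 * 93 = 0.9765
c*V^2 = 0.00021 * 8649 = 1.81629
R_per_t = 0.6 + 0.9765 + 1.81629 = 3.39279 N/t
R_total = 3.39279 * 79 = 268.03 N

268.03


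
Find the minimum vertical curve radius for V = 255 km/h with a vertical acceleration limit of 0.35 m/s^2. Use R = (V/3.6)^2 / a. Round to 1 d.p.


Convert speed: V = 255 / 3.6 = 70.8333 m/s
V^2 = 5017.3611 m^2/s^2
R_v = 5017.3611 / 0.35
R_v = 14335.3 m

14335.3


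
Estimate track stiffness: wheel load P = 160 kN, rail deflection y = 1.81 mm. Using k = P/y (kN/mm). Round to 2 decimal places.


Track stiffness k = P / y
k = 160 / 1.81
k = 88.40 kN/mm

88.40


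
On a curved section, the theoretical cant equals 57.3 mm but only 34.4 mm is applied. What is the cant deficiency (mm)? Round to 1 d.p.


Cant deficiency = equilibrium cant - actual cant
CD = 57.3 - 34.4
CD = 22.9 mm

22.9


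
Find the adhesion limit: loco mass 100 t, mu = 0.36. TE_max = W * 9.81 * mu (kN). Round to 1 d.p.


TE_max = W * g * mu
TE_max = 100 * 9.81 * 0.36
TE_max = 981.0 * 0.36
TE_max = 353.2 kN

353.2


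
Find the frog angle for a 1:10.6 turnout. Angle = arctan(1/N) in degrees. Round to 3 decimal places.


1/N = 1/10.6 = 0.09434
angle = arctan(0.09434) = 0.094061 rad
angle = 0.094061 * 180/pi = 5.389 degrees

5.389


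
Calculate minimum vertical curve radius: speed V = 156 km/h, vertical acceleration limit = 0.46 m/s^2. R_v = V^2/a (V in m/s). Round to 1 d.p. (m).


Convert speed: V = 156 / 3.6 = 43.3333 m/s
V^2 = 1877.7778 m^2/s^2
R_v = 1877.7778 / 0.46
R_v = 4082.1 m

4082.1


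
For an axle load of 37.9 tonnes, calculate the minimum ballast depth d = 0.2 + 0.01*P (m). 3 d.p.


d = 0.2 + 0.01 * 37.9
d = 0.2 + 0.379
d = 0.579 m

0.579


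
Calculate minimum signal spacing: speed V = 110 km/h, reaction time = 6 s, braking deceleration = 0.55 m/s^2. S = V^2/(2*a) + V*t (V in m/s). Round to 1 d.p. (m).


V = 110 / 3.6 = 30.5556 m/s
Braking distance = 30.5556^2 / (2*0.55) = 848.7654 m
Sighting distance = 30.5556 * 6 = 183.3333 m
S = 848.7654 + 183.3333 = 1032.1 m

1032.1


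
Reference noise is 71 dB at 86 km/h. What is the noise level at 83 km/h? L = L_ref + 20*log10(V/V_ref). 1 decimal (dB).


V/V_ref = 83 / 86 = 0.965116
log10(0.965116) = -0.01542
20 * -0.01542 = -0.3084
L = 71 + -0.3084 = 70.7 dB

70.7


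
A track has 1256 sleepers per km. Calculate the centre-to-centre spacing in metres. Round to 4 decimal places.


Spacing = 1000 m / number of sleepers
Spacing = 1000 / 1256
Spacing = 0.7962 m

0.7962


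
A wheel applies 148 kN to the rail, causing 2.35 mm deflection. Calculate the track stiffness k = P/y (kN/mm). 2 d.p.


Track stiffness k = P / y
k = 148 / 2.35
k = 62.98 kN/mm

62.98


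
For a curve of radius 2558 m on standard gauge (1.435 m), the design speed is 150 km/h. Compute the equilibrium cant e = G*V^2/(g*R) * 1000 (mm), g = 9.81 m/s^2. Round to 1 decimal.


Convert speed: V = 150 / 3.6 = 41.6667 m/s
Apply formula: e = 1.435 * 41.6667^2 / (9.81 * 2558)
e = 1.435 * 1736.1111 / 25093.98
e = 0.09928 m = 99.3 mm

99.3


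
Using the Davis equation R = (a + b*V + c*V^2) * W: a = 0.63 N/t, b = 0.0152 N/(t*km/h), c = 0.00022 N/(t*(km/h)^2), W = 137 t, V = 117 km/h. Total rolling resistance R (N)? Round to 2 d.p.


b*V = 0.0152 * 117 = 1.7784
c*V^2 = 0.00022 * 13689 = 3.01158
R_per_t = 0.63 + 1.7784 + 3.01158 = 5.41998 N/t
R_total = 5.41998 * 137 = 742.54 N

742.54


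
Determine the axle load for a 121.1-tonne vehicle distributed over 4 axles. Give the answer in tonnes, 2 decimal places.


Load per axle = total weight / number of axles
Load = 121.1 / 4
Load = 30.28 tonnes

30.28


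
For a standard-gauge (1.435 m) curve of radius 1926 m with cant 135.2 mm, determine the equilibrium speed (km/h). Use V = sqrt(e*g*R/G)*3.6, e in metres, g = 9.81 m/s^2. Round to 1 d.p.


Convert cant: e = 135.2 mm = 0.1352 m
V_ms = sqrt(0.1352 * 9.81 * 1926 / 1.435)
V_ms = sqrt(1780.123284) = 42.1915 m/s
V = 42.1915 * 3.6 = 151.9 km/h

151.9


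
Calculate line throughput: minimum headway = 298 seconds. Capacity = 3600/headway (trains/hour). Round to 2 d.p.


Capacity = 3600 / headway
Capacity = 3600 / 298
Capacity = 12.08 trains/hour

12.08


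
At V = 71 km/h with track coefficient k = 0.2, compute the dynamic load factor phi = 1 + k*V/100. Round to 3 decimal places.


phi = 1 + k * V / 100
phi = 1 + 0.2 * 71 / 100
phi = 1 + 0.142
phi = 1.142

1.142


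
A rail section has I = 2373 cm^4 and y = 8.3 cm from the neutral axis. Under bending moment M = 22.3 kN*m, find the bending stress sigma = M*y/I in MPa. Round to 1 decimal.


Convert units:
M = 22.3 kN*m = 22300000 N*mm
y = 8.3 cm = 83 mm
I = 2373 cm^4 = 23730000 mm^4
sigma = 22300000 * 83 / 23730000
sigma = 78.0 MPa

78.0


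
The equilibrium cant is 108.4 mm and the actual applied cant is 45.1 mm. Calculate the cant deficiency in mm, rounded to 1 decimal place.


Cant deficiency = equilibrium cant - actual cant
CD = 108.4 - 45.1
CD = 63.3 mm

63.3


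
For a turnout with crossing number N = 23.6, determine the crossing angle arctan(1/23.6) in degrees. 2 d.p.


1/N = 1/23.6 = 0.042373
angle = arctan(0.042373) = 0.042348 rad
angle = 0.042348 * 180/pi = 2.43 degrees

2.43


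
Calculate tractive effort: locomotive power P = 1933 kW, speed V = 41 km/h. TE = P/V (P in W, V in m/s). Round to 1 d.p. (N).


Convert: P = 1933 kW = 1933000 W
V = 41 / 3.6 = 11.3889 m/s
TE = 1933000 / 11.3889
TE = 169726.8 N

169726.8


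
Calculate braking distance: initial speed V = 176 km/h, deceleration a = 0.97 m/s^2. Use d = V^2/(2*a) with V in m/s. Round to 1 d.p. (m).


Convert speed: V = 176 / 3.6 = 48.8889 m/s
V^2 = 2390.1235
d = 2390.1235 / (2 * 0.97)
d = 2390.1235 / 1.94
d = 1232.0 m

1232.0


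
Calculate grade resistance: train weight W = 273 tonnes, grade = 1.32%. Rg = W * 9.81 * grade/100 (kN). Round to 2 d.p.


Rg = W * 9.81 * grade / 100
Rg = 273 * 9.81 * 1.32 / 100
Rg = 2678.13 * 0.0132
Rg = 35.35 kN

35.35


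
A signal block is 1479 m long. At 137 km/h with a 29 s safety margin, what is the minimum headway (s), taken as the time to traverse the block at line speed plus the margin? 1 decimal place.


V = 137 / 3.6 = 38.0556 m/s
Block traversal time = 1479 / 38.0556 = 38.8642 s
Headway = 38.8642 + 29
Headway = 67.9 s

67.9


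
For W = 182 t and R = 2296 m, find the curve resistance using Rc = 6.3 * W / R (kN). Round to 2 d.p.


Rc = 6.3 * W / R
Rc = 6.3 * 182 / 2296
Rc = 1146.6 / 2296
Rc = 0.50 kN

0.50


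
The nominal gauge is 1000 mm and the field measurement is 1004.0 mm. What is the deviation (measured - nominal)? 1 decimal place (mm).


Deviation = measured - nominal
Deviation = 1004.0 - 1000
Deviation = 4.0 mm

4.0


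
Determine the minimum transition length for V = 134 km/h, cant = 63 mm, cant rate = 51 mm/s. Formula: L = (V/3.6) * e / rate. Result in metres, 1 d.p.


Convert speed: V = 134 / 3.6 = 37.2222 m/s
L = 37.2222 * 63 / 51
L = 2345.0 / 51
L = 46.0 m

46.0


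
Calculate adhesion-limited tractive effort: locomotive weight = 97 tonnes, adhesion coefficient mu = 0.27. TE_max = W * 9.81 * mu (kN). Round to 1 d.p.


TE_max = W * g * mu
TE_max = 97 * 9.81 * 0.27
TE_max = 951.57 * 0.27
TE_max = 256.9 kN

256.9


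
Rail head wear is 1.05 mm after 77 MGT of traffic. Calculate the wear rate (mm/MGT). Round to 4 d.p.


Wear rate = total wear / cumulative tonnage
Rate = 1.05 / 77
Rate = 0.0136 mm/MGT

0.0136


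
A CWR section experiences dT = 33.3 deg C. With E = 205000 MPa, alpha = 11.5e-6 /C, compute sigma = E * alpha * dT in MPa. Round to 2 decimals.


sigma = E * alpha * dT
sigma = 205000 * 11.5e-6 * 33.3
sigma = 2.3575 * 33.3
sigma = 78.50 MPa

78.50


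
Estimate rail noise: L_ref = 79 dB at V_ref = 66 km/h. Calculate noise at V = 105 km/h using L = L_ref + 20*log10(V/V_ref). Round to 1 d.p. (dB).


V/V_ref = 105 / 66 = 1.590909
log10(1.590909) = 0.201645
20 * 0.201645 = 4.0329
L = 79 + 4.0329 = 83.0 dB

83.0


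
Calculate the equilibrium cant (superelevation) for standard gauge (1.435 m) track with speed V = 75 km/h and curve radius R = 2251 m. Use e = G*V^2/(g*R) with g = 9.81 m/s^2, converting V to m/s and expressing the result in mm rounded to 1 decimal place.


Convert speed: V = 75 / 3.6 = 20.8333 m/s
Apply formula: e = 1.435 * 20.8333^2 / (9.81 * 2251)
e = 1.435 * 434.0278 / 22082.31
e = 0.028205 m = 28.2 mm

28.2


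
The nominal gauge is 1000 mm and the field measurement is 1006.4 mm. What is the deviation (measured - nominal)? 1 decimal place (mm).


Deviation = measured - nominal
Deviation = 1006.4 - 1000
Deviation = 6.4 mm

6.4


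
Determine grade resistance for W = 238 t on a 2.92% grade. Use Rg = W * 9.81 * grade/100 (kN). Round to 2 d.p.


Rg = W * 9.81 * grade / 100
Rg = 238 * 9.81 * 2.92 / 100
Rg = 2334.78 * 0.0292
Rg = 68.18 kN

68.18


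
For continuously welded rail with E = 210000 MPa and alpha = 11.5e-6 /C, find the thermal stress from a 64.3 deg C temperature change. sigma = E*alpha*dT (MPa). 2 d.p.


sigma = E * alpha * dT
sigma = 210000 * 11.5e-6 * 64.3
sigma = 2.415 * 64.3
sigma = 155.28 MPa

155.28


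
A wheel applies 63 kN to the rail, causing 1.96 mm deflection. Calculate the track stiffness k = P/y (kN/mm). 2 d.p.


Track stiffness k = P / y
k = 63 / 1.96
k = 32.14 kN/mm

32.14


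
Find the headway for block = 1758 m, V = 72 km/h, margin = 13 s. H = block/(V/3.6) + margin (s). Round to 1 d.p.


V = 72 / 3.6 = 20.0 m/s
Block traversal time = 1758 / 20.0 = 87.9 s
Headway = 87.9 + 13
Headway = 100.9 s

100.9


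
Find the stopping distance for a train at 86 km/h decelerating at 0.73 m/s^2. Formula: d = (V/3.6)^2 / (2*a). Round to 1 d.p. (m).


Convert speed: V = 86 / 3.6 = 23.8889 m/s
V^2 = 570.679
d = 570.679 / (2 * 0.73)
d = 570.679 / 1.46
d = 390.9 m

390.9


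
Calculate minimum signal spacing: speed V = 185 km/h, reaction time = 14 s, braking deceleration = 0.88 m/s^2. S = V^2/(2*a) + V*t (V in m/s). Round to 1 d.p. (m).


V = 185 / 3.6 = 51.3889 m/s
Braking distance = 51.3889^2 / (2*0.88) = 1500.4647 m
Sighting distance = 51.3889 * 14 = 719.4444 m
S = 1500.4647 + 719.4444 = 2219.9 m

2219.9


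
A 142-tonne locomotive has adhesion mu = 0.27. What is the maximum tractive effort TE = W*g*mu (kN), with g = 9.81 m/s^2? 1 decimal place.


TE_max = W * g * mu
TE_max = 142 * 9.81 * 0.27
TE_max = 1393.02 * 0.27
TE_max = 376.1 kN

376.1


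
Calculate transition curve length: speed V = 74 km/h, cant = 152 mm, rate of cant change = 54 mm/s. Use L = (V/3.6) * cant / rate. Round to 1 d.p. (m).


Convert speed: V = 74 / 3.6 = 20.5556 m/s
L = 20.5556 * 152 / 54
L = 3124.4444 / 54
L = 57.9 m

57.9


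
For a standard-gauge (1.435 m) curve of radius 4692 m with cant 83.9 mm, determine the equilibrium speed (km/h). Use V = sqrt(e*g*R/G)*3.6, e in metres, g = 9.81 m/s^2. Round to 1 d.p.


Convert cant: e = 83.9 mm = 0.0839 m
V_ms = sqrt(0.0839 * 9.81 * 4692 / 1.435)
V_ms = sqrt(2691.144828) = 51.8762 m/s
V = 51.8762 * 3.6 = 186.8 km/h

186.8


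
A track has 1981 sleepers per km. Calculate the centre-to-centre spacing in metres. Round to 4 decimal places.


Spacing = 1000 m / number of sleepers
Spacing = 1000 / 1981
Spacing = 0.5048 m

0.5048


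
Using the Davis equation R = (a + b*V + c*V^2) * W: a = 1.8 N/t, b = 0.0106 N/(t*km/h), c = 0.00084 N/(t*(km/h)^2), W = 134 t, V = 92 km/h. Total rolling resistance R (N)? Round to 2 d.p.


b*V = 0.0106 * 92 = 0.9752
c*V^2 = 0.00084 * 8464 = 7.10976
R_per_t = 1.8 + 0.9752 + 7.10976 = 9.88496 N/t
R_total = 9.88496 * 134 = 1324.58 N

1324.58


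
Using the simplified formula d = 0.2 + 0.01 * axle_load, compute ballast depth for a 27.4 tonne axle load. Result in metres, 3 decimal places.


d = 0.2 + 0.01 * 27.4
d = 0.2 + 0.274
d = 0.474 m

0.474


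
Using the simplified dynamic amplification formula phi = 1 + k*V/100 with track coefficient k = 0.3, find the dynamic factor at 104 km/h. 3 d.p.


phi = 1 + k * V / 100
phi = 1 + 0.3 * 104 / 100
phi = 1 + 0.312
phi = 1.312

1.312


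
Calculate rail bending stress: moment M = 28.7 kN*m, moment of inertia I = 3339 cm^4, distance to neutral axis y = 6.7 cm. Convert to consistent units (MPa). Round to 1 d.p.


Convert units:
M = 28.7 kN*m = 28700000 N*mm
y = 6.7 cm = 67 mm
I = 3339 cm^4 = 33390000 mm^4
sigma = 28700000 * 67 / 33390000
sigma = 57.6 MPa

57.6


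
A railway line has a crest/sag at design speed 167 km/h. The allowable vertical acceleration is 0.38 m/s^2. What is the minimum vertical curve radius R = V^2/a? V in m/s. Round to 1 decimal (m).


Convert speed: V = 167 / 3.6 = 46.3889 m/s
V^2 = 2151.929 m^2/s^2
R_v = 2151.929 / 0.38
R_v = 5663.0 m

5663.0


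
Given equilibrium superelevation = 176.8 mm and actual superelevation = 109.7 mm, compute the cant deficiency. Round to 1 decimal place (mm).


Cant deficiency = equilibrium cant - actual cant
CD = 176.8 - 109.7
CD = 67.1 mm

67.1


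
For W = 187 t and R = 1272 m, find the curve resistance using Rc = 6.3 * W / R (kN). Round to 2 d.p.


Rc = 6.3 * W / R
Rc = 6.3 * 187 / 1272
Rc = 1178.1 / 1272
Rc = 0.93 kN

0.93


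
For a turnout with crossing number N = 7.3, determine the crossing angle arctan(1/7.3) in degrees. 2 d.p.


1/N = 1/7.3 = 0.136986
angle = arctan(0.136986) = 0.136139 rad
angle = 0.136139 * 180/pi = 7.80 degrees

7.80


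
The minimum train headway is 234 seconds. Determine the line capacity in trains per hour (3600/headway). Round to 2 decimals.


Capacity = 3600 / headway
Capacity = 3600 / 234
Capacity = 15.38 trains/hour

15.38
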